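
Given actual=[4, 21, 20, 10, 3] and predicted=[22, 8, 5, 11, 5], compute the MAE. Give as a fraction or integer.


MAE = (1/5) * (|4-22|=18 + |21-8|=13 + |20-5|=15 + |10-11|=1 + |3-5|=2). Sum = 49. MAE = 49/5.

49/5


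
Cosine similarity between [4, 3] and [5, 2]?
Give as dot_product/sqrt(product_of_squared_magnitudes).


dot = 26. |a|^2 = 25, |b|^2 = 29. cos = 26/sqrt(725).

26/sqrt(725)


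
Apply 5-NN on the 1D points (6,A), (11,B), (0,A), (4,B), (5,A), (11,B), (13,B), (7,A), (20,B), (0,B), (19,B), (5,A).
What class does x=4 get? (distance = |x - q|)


Distances: |6-4|=2, |11-4|=7, |0-4|=4, |4-4|=0, |5-4|=1, |11-4|=7, |13-4|=9, |7-4|=3, |20-4|=16, |0-4|=4, |19-4|=15, |5-4|=1. 5 nearest: (4,B), (5,A), (5,A), (6,A), (7,A). Counts: {'B': 1, 'A': 4}. Majority class: A.

A


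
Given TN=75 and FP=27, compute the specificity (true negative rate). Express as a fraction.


Specificity = TN / (TN + FP) = 75 / 102 = 25/34.

25/34


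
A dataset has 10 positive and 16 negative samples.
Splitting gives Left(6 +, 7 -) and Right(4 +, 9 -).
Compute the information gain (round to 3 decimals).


H(parent) = 0.9612. H(left) = 0.9957, H(right) = 0.8905. Weighted = (13/26)*0.9957 + (13/26)*0.8905 = 0.9431. IG = 0.9612 - 0.9431 = 0.0181, which rounds to 0.018.

0.018


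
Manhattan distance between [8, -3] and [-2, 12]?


d = sum of absolute differences: |8--2|=10 + |-3-12|=15 = 25.

25


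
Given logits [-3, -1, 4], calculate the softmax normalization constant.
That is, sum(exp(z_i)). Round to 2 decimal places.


Denom = e^-3=0.0498 + e^-1=0.3679 + e^4=54.5982. Sum = 55.0159, which rounds to 55.02.

55.02


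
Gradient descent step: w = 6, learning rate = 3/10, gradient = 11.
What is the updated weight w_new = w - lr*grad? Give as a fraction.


w_new = 6 - 3/10 * 11 = 6 - 33/10 = 27/10.

27/10


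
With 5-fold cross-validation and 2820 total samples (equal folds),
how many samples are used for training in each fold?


Each validation fold has 2820/5 = 564 samples. Training set = 2820 - 564 = 2256.

2256


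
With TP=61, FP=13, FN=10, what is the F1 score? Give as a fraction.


Precision = 61/74 = 61/74. Recall = 61/71 = 61/71. F1 = 2*P*R/(P+R) = 122/145.

122/145


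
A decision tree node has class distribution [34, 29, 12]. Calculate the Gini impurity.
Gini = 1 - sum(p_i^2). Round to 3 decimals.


Total = 75. Proportions: 34/75, 29/75, 12/75. sum(p_i^2) = 0.3806. Gini = 1 - 0.3806 = 0.6194, which rounds to 0.619.

0.619


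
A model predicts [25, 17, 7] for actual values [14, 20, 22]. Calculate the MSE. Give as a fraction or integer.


MSE = (1/3) * ((14-25)^2=121 + (20-17)^2=9 + (22-7)^2=225). Sum = 355. MSE = 355/3.

355/3


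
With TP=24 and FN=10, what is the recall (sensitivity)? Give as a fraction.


Recall = TP / (TP + FN) = 24 / 34 = 12/17.

12/17


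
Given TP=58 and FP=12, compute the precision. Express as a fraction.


Precision = TP / (TP + FP) = 58 / 70 = 29/35.

29/35


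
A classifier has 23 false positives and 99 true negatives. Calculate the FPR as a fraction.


FPR = FP / (FP + TN) = 23 / 122 = 23/122.

23/122


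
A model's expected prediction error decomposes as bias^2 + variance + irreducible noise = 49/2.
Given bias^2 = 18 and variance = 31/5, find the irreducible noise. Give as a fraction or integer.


Total error = bias^2 + variance + irreducible noise. So irreducible noise = 49/2 - 18 - 31/5 = 3/10.

3/10


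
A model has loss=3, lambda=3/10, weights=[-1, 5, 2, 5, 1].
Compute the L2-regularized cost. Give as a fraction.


L2 sq norm = sum(w^2) = 56. J = 3 + 3/10 * 56 = 99/5.

99/5


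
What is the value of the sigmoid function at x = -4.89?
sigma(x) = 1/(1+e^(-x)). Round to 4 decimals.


sigma(-4.89) = 1/(1+e^(4.89)) = 1/(1+132.953574) = 1/133.953574 = 0.0075.

0.0075


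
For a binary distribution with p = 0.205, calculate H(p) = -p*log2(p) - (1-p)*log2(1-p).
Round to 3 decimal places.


H = -0.205*log2(0.205) - 0.795*log2(0.795) = 0.732.

0.732


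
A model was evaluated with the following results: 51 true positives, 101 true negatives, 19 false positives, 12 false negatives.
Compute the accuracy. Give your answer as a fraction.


Accuracy = (TP + TN) / (TP + TN + FP + FN) = (51 + 101) / 183 = 152/183.

152/183


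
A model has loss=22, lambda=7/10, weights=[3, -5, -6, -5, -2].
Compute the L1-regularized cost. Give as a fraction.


L1 norm = sum(|w|) = 21. J = 22 + 7/10 * 21 = 367/10.

367/10


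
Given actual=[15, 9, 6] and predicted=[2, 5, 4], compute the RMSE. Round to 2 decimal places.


MSE = 63.0000. RMSE = sqrt(63.0000) = 7.94.

7.94


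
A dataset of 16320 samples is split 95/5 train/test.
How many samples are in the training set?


Test set = 16320 * 5% = 816. Training set = 16320 - 816 = 15504.

15504


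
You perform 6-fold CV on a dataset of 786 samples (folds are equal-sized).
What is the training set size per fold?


Each validation fold has 786/6 = 131 samples. Training set = 786 - 131 = 655.

655


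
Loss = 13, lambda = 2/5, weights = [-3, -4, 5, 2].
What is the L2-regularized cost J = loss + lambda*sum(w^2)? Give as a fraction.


L2 sq norm = sum(w^2) = 54. J = 13 + 2/5 * 54 = 173/5.

173/5


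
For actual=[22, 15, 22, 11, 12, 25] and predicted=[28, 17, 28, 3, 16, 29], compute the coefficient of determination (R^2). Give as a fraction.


Mean(y) = 107/6. SS_res = 172. SS_tot = 1049/6. R^2 = 1 - 172/(1049/6) = 17/1049.

17/1049


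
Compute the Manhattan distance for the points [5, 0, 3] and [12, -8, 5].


d = sum of absolute differences: |5-12|=7 + |0--8|=8 + |3-5|=2 = 17.

17


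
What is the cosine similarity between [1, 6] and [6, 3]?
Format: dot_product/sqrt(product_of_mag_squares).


dot = 24. |a|^2 = 37, |b|^2 = 45. cos = 24/sqrt(1665).

24/sqrt(1665)


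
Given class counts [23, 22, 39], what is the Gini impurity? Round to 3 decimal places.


Total = 84. Proportions: 23/84, 22/84, 39/84. sum(p_i^2) = 0.3591. Gini = 1 - 0.3591 = 0.6409, which rounds to 0.641.

0.641


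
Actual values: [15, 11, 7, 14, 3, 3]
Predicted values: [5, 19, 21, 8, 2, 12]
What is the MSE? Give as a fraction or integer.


MSE = (1/6) * ((15-5)^2=100 + (11-19)^2=64 + (7-21)^2=196 + (14-8)^2=36 + (3-2)^2=1 + (3-12)^2=81). Sum = 478. MSE = 239/3.

239/3


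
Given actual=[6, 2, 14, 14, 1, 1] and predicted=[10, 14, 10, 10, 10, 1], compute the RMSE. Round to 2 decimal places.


MSE = 45.5000. RMSE = sqrt(45.5000) = 6.75.

6.75


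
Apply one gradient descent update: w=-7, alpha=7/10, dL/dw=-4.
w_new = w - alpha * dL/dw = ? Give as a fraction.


w_new = -7 - 7/10 * -4 = -7 - -14/5 = -21/5.

-21/5


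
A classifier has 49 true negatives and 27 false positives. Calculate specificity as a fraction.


Specificity = TN / (TN + FP) = 49 / 76 = 49/76.

49/76


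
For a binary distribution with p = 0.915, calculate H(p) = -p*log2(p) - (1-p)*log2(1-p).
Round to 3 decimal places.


H = -0.915*log2(0.915) - 0.085*log2(0.085) = 0.420.

0.420


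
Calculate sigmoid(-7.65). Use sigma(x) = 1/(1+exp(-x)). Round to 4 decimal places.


sigma(-7.65) = 1/(1+e^(7.65)) = 1/(1+2100.645589) = 1/2101.645589 = 0.0005.

0.0005


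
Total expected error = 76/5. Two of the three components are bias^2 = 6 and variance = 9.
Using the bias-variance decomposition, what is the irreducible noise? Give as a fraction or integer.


Total error = bias^2 + variance + irreducible noise. So irreducible noise = 76/5 - 6 - 9 = 1/5.

1/5


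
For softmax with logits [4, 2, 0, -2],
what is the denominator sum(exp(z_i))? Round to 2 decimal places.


Denom = e^4=54.5982 + e^2=7.3891 + e^0=1.0000 + e^-2=0.1353. Sum = 63.1226, which rounds to 63.12.

63.12


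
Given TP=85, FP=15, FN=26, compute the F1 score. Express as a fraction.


Precision = 85/100 = 17/20. Recall = 85/111 = 85/111. F1 = 2*P*R/(P+R) = 170/211.

170/211


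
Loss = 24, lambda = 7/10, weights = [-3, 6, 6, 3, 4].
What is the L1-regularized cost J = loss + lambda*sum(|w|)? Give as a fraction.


L1 norm = sum(|w|) = 22. J = 24 + 7/10 * 22 = 197/5.

197/5


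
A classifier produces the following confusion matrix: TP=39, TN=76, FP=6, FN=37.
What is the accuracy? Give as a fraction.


Accuracy = (TP + TN) / (TP + TN + FP + FN) = (39 + 76) / 158 = 115/158.

115/158


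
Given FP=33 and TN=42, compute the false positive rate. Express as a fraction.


FPR = FP / (FP + TN) = 33 / 75 = 11/25.

11/25


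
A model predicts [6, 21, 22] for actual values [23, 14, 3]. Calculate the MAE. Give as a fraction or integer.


MAE = (1/3) * (|23-6|=17 + |14-21|=7 + |3-22|=19). Sum = 43. MAE = 43/3.

43/3


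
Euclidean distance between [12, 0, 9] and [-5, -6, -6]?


d = sqrt(sum of squared differences). (12--5)^2=289, (0--6)^2=36, (9--6)^2=225. Sum = 550.

sqrt(550)


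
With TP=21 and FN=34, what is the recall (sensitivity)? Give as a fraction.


Recall = TP / (TP + FN) = 21 / 55 = 21/55.

21/55


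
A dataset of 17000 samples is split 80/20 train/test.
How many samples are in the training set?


Test set = 17000 * 20% = 3400. Training set = 17000 - 3400 = 13600.

13600


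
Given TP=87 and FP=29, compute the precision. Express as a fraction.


Precision = TP / (TP + FP) = 87 / 116 = 3/4.

3/4


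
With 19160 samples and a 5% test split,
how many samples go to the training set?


Test set = 19160 * 5% = 958. Training set = 19160 - 958 = 18202.

18202


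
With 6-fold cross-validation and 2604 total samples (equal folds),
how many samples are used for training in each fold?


Each validation fold has 2604/6 = 434 samples. Training set = 2604 - 434 = 2170.

2170


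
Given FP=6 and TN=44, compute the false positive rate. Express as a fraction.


FPR = FP / (FP + TN) = 6 / 50 = 3/25.

3/25


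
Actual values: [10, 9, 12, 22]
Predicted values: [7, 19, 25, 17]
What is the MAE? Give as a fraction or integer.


MAE = (1/4) * (|10-7|=3 + |9-19|=10 + |12-25|=13 + |22-17|=5). Sum = 31. MAE = 31/4.

31/4


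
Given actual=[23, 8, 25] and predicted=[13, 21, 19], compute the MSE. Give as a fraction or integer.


MSE = (1/3) * ((23-13)^2=100 + (8-21)^2=169 + (25-19)^2=36). Sum = 305. MSE = 305/3.

305/3


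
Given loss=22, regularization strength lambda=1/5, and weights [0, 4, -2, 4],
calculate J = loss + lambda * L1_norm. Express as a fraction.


L1 norm = sum(|w|) = 10. J = 22 + 1/5 * 10 = 24.

24


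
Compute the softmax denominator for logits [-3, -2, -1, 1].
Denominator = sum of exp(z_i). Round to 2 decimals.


Denom = e^-3=0.0498 + e^-2=0.1353 + e^-1=0.3679 + e^1=2.7183. Sum = 3.2713, which rounds to 3.27.

3.27


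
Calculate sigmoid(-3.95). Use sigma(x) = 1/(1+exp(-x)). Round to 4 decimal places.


sigma(-3.95) = 1/(1+e^(3.95)) = 1/(1+51.935367) = 1/52.935367 = 0.0189.

0.0189


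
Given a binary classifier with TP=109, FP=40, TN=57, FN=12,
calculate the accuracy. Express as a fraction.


Accuracy = (TP + TN) / (TP + TN + FP + FN) = (109 + 57) / 218 = 83/109.

83/109


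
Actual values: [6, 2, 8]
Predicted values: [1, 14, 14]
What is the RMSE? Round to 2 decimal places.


MSE = 68.3333. RMSE = sqrt(68.3333) = 8.27.

8.27


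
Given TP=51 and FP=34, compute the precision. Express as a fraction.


Precision = TP / (TP + FP) = 51 / 85 = 3/5.

3/5


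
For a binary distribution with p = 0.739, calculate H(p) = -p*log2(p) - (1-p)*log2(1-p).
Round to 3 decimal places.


H = -0.739*log2(0.739) - 0.261*log2(0.261) = 0.828.

0.828


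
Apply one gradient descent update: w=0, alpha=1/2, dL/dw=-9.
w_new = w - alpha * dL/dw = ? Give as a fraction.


w_new = 0 - 1/2 * -9 = 0 - -9/2 = 9/2.

9/2


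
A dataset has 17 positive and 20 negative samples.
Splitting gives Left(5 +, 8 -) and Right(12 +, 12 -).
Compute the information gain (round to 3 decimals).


H(parent) = 0.9953. H(left) = 0.9612, H(right) = 1.0000. Weighted = (13/37)*0.9612 + (24/37)*1.0000 = 0.9864. IG = 0.9953 - 0.9864 = 0.0089, which rounds to 0.009.

0.009


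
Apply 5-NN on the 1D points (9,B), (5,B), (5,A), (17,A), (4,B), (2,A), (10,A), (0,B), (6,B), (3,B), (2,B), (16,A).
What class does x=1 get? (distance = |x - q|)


Distances: |9-1|=8, |5-1|=4, |5-1|=4, |17-1|=16, |4-1|=3, |2-1|=1, |10-1|=9, |0-1|=1, |6-1|=5, |3-1|=2, |2-1|=1, |16-1|=15. 5 nearest: (2,A), (0,B), (2,B), (3,B), (4,B). Counts: {'A': 1, 'B': 4}. Majority class: B.

B


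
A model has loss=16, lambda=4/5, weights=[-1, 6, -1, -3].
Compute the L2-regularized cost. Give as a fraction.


L2 sq norm = sum(w^2) = 47. J = 16 + 4/5 * 47 = 268/5.

268/5


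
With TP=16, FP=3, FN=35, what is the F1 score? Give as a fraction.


Precision = 16/19 = 16/19. Recall = 16/51 = 16/51. F1 = 2*P*R/(P+R) = 16/35.

16/35


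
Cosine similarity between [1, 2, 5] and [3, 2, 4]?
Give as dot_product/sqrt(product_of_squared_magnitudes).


dot = 27. |a|^2 = 30, |b|^2 = 29. cos = 27/sqrt(870).

27/sqrt(870)


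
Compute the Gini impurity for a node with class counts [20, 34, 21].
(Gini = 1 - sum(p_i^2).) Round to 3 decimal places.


Total = 75. Proportions: 20/75, 34/75, 21/75. sum(p_i^2) = 0.3550. Gini = 1 - 0.3550 = 0.6450, which rounds to 0.645.

0.645


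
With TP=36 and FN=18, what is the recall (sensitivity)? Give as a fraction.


Recall = TP / (TP + FN) = 36 / 54 = 2/3.

2/3


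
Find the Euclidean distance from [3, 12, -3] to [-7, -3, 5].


d = sqrt(sum of squared differences). (3--7)^2=100, (12--3)^2=225, (-3-5)^2=64. Sum = 389.

sqrt(389)


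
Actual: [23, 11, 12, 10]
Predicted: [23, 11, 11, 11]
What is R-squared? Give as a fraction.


Mean(y) = 14. SS_res = 2. SS_tot = 110. R^2 = 1 - 2/(110) = 54/55.

54/55


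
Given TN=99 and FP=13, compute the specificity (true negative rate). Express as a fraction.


Specificity = TN / (TN + FP) = 99 / 112 = 99/112.

99/112


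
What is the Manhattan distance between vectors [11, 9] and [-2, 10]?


d = sum of absolute differences: |11--2|=13 + |9-10|=1 = 14.

14


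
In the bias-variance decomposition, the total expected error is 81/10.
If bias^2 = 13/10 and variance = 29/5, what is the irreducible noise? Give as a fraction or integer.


Total error = bias^2 + variance + irreducible noise. So irreducible noise = 81/10 - 13/10 - 29/5 = 1.

1


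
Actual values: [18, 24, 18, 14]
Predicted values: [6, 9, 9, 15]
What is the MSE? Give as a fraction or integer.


MSE = (1/4) * ((18-6)^2=144 + (24-9)^2=225 + (18-9)^2=81 + (14-15)^2=1). Sum = 451. MSE = 451/4.

451/4


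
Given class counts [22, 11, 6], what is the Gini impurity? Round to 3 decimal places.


Total = 39. Proportions: 22/39, 11/39, 6/39. sum(p_i^2) = 0.4214. Gini = 1 - 0.4214 = 0.5786, which rounds to 0.579.

0.579


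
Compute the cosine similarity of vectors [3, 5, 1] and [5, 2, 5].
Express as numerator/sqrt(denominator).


dot = 30. |a|^2 = 35, |b|^2 = 54. cos = 30/sqrt(1890).

30/sqrt(1890)


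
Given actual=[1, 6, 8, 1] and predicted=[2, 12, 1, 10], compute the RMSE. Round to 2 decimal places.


MSE = 41.7500. RMSE = sqrt(41.7500) = 6.46.

6.46


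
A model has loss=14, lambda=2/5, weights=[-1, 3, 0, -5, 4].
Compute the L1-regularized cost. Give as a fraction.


L1 norm = sum(|w|) = 13. J = 14 + 2/5 * 13 = 96/5.

96/5


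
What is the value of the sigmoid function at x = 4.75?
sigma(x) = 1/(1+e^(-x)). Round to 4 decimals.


sigma(4.75) = 1/(1+e^(-4.75)) = 1/(1+0.008652) = 1/1.008652 = 0.9914.

0.9914


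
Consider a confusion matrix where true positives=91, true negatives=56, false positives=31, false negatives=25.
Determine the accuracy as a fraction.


Accuracy = (TP + TN) / (TP + TN + FP + FN) = (91 + 56) / 203 = 21/29.

21/29


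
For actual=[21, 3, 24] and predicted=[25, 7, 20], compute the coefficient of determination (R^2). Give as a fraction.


Mean(y) = 16. SS_res = 48. SS_tot = 258. R^2 = 1 - 48/(258) = 35/43.

35/43


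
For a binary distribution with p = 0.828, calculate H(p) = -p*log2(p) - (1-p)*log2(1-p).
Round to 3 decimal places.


H = -0.828*log2(0.828) - 0.172*log2(0.172) = 0.662.

0.662


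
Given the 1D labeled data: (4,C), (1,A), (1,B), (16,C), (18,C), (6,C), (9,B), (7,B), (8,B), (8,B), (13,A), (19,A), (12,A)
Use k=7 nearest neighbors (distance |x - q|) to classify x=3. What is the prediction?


Distances: |4-3|=1, |1-3|=2, |1-3|=2, |16-3|=13, |18-3|=15, |6-3|=3, |9-3|=6, |7-3|=4, |8-3|=5, |8-3|=5, |13-3|=10, |19-3|=16, |12-3|=9. 7 nearest: (4,C), (1,A), (1,B), (6,C), (7,B), (8,B), (8,B). Counts: {'C': 2, 'A': 1, 'B': 4}. Majority class: B.

B


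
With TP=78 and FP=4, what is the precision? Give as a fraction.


Precision = TP / (TP + FP) = 78 / 82 = 39/41.

39/41


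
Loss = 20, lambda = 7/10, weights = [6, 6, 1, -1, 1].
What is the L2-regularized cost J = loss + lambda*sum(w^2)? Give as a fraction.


L2 sq norm = sum(w^2) = 75. J = 20 + 7/10 * 75 = 145/2.

145/2


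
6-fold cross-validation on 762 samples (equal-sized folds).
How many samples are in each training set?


Each validation fold has 762/6 = 127 samples. Training set = 762 - 127 = 635.

635


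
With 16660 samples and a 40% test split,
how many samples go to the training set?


Test set = 16660 * 40% = 6664. Training set = 16660 - 6664 = 9996.

9996


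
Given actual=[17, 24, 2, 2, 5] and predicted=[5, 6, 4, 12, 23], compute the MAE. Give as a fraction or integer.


MAE = (1/5) * (|17-5|=12 + |24-6|=18 + |2-4|=2 + |2-12|=10 + |5-23|=18). Sum = 60. MAE = 12.

12


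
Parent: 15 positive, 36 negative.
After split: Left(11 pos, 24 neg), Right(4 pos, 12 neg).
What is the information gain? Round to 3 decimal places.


H(parent) = 0.8740. H(left) = 0.8981, H(right) = 0.8113. Weighted = (35/51)*0.8981 + (16/51)*0.8113 = 0.8709. IG = 0.8740 - 0.8709 = 0.0031, which rounds to 0.003.

0.003


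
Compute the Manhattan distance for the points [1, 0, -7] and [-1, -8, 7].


d = sum of absolute differences: |1--1|=2 + |0--8|=8 + |-7-7|=14 = 24.

24


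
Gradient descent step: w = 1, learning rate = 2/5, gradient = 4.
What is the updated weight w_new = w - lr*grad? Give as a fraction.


w_new = 1 - 2/5 * 4 = 1 - 8/5 = -3/5.

-3/5


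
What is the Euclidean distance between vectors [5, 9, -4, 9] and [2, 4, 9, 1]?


d = sqrt(sum of squared differences). (5-2)^2=9, (9-4)^2=25, (-4-9)^2=169, (9-1)^2=64. Sum = 267.

sqrt(267)


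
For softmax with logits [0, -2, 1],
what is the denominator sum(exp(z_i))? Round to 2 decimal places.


Denom = e^0=1.0000 + e^-2=0.1353 + e^1=2.7183. Sum = 3.8536, which rounds to 3.85.

3.85


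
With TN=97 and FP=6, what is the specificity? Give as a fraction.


Specificity = TN / (TN + FP) = 97 / 103 = 97/103.

97/103


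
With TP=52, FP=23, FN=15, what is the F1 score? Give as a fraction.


Precision = 52/75 = 52/75. Recall = 52/67 = 52/67. F1 = 2*P*R/(P+R) = 52/71.

52/71


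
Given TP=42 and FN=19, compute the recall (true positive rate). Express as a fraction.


Recall = TP / (TP + FN) = 42 / 61 = 42/61.

42/61


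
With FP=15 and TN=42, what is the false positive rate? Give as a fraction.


FPR = FP / (FP + TN) = 15 / 57 = 5/19.

5/19


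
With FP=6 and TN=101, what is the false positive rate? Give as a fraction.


FPR = FP / (FP + TN) = 6 / 107 = 6/107.

6/107


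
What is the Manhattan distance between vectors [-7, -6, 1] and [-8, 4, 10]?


d = sum of absolute differences: |-7--8|=1 + |-6-4|=10 + |1-10|=9 = 20.

20


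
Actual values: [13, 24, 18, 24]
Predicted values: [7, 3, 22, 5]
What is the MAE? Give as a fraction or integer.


MAE = (1/4) * (|13-7|=6 + |24-3|=21 + |18-22|=4 + |24-5|=19). Sum = 50. MAE = 25/2.

25/2


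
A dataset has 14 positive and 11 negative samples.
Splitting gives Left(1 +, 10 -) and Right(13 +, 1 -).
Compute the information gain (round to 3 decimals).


H(parent) = 0.9896. H(left) = 0.4395, H(right) = 0.3712. Weighted = (11/25)*0.4395 + (14/25)*0.3712 = 0.4013. IG = 0.9896 - 0.4013 = 0.5883, which rounds to 0.588.

0.588


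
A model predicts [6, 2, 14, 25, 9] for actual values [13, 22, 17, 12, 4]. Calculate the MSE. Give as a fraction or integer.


MSE = (1/5) * ((13-6)^2=49 + (22-2)^2=400 + (17-14)^2=9 + (12-25)^2=169 + (4-9)^2=25). Sum = 652. MSE = 652/5.

652/5


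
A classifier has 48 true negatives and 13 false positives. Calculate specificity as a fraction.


Specificity = TN / (TN + FP) = 48 / 61 = 48/61.

48/61


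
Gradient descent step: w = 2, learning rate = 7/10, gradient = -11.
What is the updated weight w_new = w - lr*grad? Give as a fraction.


w_new = 2 - 7/10 * -11 = 2 - -77/10 = 97/10.

97/10


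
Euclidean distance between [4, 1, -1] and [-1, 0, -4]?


d = sqrt(sum of squared differences). (4--1)^2=25, (1-0)^2=1, (-1--4)^2=9. Sum = 35.

sqrt(35)


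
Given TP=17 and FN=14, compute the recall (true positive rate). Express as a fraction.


Recall = TP / (TP + FN) = 17 / 31 = 17/31.

17/31


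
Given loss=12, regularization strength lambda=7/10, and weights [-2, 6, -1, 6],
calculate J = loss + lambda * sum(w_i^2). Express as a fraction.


L2 sq norm = sum(w^2) = 77. J = 12 + 7/10 * 77 = 659/10.

659/10


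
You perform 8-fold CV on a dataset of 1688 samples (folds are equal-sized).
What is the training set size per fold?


Each validation fold has 1688/8 = 211 samples. Training set = 1688 - 211 = 1477.

1477


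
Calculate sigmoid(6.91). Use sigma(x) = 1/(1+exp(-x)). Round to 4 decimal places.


sigma(6.91) = 1/(1+e^(-6.91)) = 1/(1+0.000998) = 1/1.000998 = 0.9990.

0.9990


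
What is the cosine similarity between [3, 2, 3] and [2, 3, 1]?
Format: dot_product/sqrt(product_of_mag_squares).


dot = 15. |a|^2 = 22, |b|^2 = 14. cos = 15/sqrt(308).

15/sqrt(308)


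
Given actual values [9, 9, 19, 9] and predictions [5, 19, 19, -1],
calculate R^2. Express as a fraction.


Mean(y) = 23/2. SS_res = 216. SS_tot = 75. R^2 = 1 - 216/(75) = -47/25.

-47/25


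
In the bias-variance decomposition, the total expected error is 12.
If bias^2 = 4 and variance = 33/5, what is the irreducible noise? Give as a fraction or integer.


Total error = bias^2 + variance + irreducible noise. So irreducible noise = 12 - 4 - 33/5 = 7/5.

7/5


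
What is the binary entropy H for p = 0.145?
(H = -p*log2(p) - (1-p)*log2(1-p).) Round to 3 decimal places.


H = -0.145*log2(0.145) - 0.855*log2(0.855) = 0.597.

0.597


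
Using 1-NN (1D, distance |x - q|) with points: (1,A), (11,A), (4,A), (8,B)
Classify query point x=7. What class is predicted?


Distances: |1-7|=6, |11-7|=4, |4-7|=3, |8-7|=1. 1 nearest: (8,B). Counts: {'B': 1}. Majority class: B.

B


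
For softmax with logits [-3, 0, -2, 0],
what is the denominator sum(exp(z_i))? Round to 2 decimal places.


Denom = e^-3=0.0498 + e^0=1.0000 + e^-2=0.1353 + e^0=1.0000. Sum = 2.1851, which rounds to 2.19.

2.19


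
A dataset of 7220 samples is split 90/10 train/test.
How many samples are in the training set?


Test set = 7220 * 10% = 722. Training set = 7220 - 722 = 6498.

6498


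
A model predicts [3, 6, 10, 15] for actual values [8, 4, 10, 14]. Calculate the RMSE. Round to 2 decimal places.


MSE = 7.5000. RMSE = sqrt(7.5000) = 2.74.

2.74


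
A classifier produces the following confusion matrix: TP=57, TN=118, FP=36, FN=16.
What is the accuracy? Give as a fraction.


Accuracy = (TP + TN) / (TP + TN + FP + FN) = (57 + 118) / 227 = 175/227.

175/227


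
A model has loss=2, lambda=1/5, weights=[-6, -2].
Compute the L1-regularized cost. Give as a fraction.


L1 norm = sum(|w|) = 8. J = 2 + 1/5 * 8 = 18/5.

18/5


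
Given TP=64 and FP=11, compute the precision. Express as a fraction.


Precision = TP / (TP + FP) = 64 / 75 = 64/75.

64/75


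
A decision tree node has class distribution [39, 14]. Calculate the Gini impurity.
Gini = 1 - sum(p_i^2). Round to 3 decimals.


Total = 53. Proportions: 39/53, 14/53. sum(p_i^2) = 0.6112. Gini = 1 - 0.6112 = 0.3888, which rounds to 0.389.

0.389


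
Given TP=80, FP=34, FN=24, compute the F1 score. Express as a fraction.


Precision = 80/114 = 40/57. Recall = 80/104 = 10/13. F1 = 2*P*R/(P+R) = 80/109.

80/109


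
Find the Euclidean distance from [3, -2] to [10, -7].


d = sqrt(sum of squared differences). (3-10)^2=49, (-2--7)^2=25. Sum = 74.

sqrt(74)


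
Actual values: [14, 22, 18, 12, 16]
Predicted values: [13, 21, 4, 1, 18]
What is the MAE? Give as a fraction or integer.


MAE = (1/5) * (|14-13|=1 + |22-21|=1 + |18-4|=14 + |12-1|=11 + |16-18|=2). Sum = 29. MAE = 29/5.

29/5


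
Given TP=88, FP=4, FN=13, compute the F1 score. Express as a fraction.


Precision = 88/92 = 22/23. Recall = 88/101 = 88/101. F1 = 2*P*R/(P+R) = 176/193.

176/193


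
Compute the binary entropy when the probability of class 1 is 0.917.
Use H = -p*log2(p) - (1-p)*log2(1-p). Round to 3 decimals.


H = -0.917*log2(0.917) - 0.083*log2(0.083) = 0.413.

0.413


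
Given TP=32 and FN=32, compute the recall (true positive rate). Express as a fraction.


Recall = TP / (TP + FN) = 32 / 64 = 1/2.

1/2


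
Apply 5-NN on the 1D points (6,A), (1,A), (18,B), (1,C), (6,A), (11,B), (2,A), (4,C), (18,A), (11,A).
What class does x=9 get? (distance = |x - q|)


Distances: |6-9|=3, |1-9|=8, |18-9|=9, |1-9|=8, |6-9|=3, |11-9|=2, |2-9|=7, |4-9|=5, |18-9|=9, |11-9|=2. 5 nearest: (11,A), (11,B), (6,A), (6,A), (4,C). Counts: {'A': 3, 'B': 1, 'C': 1}. Majority class: A.

A


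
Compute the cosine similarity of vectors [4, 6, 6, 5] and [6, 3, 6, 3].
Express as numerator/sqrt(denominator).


dot = 93. |a|^2 = 113, |b|^2 = 90. cos = 93/sqrt(10170).

93/sqrt(10170)


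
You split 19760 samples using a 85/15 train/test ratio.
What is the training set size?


Test set = 19760 * 15% = 2964. Training set = 19760 - 2964 = 16796.

16796


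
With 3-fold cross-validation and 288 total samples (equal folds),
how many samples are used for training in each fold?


Each validation fold has 288/3 = 96 samples. Training set = 288 - 96 = 192.

192


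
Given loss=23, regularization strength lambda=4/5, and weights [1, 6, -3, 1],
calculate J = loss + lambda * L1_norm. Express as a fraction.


L1 norm = sum(|w|) = 11. J = 23 + 4/5 * 11 = 159/5.

159/5


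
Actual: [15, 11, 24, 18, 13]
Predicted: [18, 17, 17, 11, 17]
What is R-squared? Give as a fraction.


Mean(y) = 81/5. SS_res = 159. SS_tot = 514/5. R^2 = 1 - 159/(514/5) = -281/514.

-281/514


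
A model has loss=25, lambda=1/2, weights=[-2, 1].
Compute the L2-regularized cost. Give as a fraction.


L2 sq norm = sum(w^2) = 5. J = 25 + 1/2 * 5 = 55/2.

55/2


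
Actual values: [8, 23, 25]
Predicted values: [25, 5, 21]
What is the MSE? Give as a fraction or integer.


MSE = (1/3) * ((8-25)^2=289 + (23-5)^2=324 + (25-21)^2=16). Sum = 629. MSE = 629/3.

629/3


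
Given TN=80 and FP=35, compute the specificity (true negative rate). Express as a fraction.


Specificity = TN / (TN + FP) = 80 / 115 = 16/23.

16/23


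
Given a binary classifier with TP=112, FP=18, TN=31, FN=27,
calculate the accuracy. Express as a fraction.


Accuracy = (TP + TN) / (TP + TN + FP + FN) = (112 + 31) / 188 = 143/188.

143/188


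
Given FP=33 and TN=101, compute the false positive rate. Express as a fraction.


FPR = FP / (FP + TN) = 33 / 134 = 33/134.

33/134


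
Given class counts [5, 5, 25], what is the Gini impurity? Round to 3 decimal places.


Total = 35. Proportions: 5/35, 5/35, 25/35. sum(p_i^2) = 0.5510. Gini = 1 - 0.5510 = 0.4490, which rounds to 0.449.

0.449


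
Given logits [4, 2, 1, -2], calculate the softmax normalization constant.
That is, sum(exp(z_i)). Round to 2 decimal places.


Denom = e^4=54.5982 + e^2=7.3891 + e^1=2.7183 + e^-2=0.1353. Sum = 64.8409, which rounds to 64.84.

64.84


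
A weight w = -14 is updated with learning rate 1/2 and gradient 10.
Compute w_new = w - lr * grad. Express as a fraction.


w_new = -14 - 1/2 * 10 = -14 - 5 = -19.

-19


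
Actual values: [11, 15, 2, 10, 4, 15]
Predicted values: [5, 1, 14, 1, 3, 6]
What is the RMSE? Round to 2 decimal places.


MSE = 89.8333. RMSE = sqrt(89.8333) = 9.48.

9.48


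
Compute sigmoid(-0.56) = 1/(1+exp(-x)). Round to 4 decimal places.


sigma(-0.56) = 1/(1+e^(0.56)) = 1/(1+1.750673) = 1/2.750673 = 0.3635.

0.3635


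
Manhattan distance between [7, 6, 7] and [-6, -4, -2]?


d = sum of absolute differences: |7--6|=13 + |6--4|=10 + |7--2|=9 = 32.

32


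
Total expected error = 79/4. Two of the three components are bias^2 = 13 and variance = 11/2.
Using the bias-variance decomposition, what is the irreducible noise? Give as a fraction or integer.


Total error = bias^2 + variance + irreducible noise. So irreducible noise = 79/4 - 13 - 11/2 = 5/4.

5/4


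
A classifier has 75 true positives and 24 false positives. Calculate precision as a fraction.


Precision = TP / (TP + FP) = 75 / 99 = 25/33.

25/33


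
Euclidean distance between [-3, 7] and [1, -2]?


d = sqrt(sum of squared differences). (-3-1)^2=16, (7--2)^2=81. Sum = 97.

sqrt(97)


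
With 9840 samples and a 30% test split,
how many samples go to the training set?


Test set = 9840 * 30% = 2952. Training set = 9840 - 2952 = 6888.

6888


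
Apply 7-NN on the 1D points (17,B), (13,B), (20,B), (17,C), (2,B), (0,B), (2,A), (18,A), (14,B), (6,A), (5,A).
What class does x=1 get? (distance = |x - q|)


Distances: |17-1|=16, |13-1|=12, |20-1|=19, |17-1|=16, |2-1|=1, |0-1|=1, |2-1|=1, |18-1|=17, |14-1|=13, |6-1|=5, |5-1|=4. 7 nearest: (2,A), (2,B), (0,B), (5,A), (6,A), (13,B), (14,B). Counts: {'A': 3, 'B': 4}. Majority class: B.

B


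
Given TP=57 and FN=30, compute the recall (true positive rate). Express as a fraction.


Recall = TP / (TP + FN) = 57 / 87 = 19/29.

19/29


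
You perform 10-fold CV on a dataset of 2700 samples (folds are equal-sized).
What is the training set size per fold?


Each validation fold has 2700/10 = 270 samples. Training set = 2700 - 270 = 2430.

2430


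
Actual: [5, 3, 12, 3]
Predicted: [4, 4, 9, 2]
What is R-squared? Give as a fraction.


Mean(y) = 23/4. SS_res = 12. SS_tot = 219/4. R^2 = 1 - 12/(219/4) = 57/73.

57/73


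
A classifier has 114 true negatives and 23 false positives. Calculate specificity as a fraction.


Specificity = TN / (TN + FP) = 114 / 137 = 114/137.

114/137


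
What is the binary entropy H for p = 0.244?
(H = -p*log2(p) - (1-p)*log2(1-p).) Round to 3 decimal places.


H = -0.244*log2(0.244) - 0.756*log2(0.756) = 0.802.

0.802


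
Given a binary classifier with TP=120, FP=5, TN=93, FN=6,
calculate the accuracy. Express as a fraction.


Accuracy = (TP + TN) / (TP + TN + FP + FN) = (120 + 93) / 224 = 213/224.

213/224


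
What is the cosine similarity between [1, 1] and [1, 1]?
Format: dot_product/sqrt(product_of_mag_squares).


dot = 2. |a|^2 = 2, |b|^2 = 2. cos = 2/sqrt(4).

2/sqrt(4)


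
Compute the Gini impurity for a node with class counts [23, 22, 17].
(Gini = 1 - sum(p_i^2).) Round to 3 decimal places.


Total = 62. Proportions: 23/62, 22/62, 17/62. sum(p_i^2) = 0.3387. Gini = 1 - 0.3387 = 0.6613, which rounds to 0.661.

0.661


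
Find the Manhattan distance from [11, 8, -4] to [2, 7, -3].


d = sum of absolute differences: |11-2|=9 + |8-7|=1 + |-4--3|=1 = 11.

11


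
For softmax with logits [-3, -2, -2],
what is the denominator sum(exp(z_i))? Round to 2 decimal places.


Denom = e^-3=0.0498 + e^-2=0.1353 + e^-2=0.1353. Sum = 0.3204, which rounds to 0.32.

0.32


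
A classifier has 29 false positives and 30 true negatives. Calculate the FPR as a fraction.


FPR = FP / (FP + TN) = 29 / 59 = 29/59.

29/59


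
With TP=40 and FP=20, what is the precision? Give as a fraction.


Precision = TP / (TP + FP) = 40 / 60 = 2/3.

2/3


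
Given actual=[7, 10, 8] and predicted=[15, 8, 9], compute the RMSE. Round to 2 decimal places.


MSE = 23.0000. RMSE = sqrt(23.0000) = 4.80.

4.80


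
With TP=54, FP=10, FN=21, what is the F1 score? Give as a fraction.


Precision = 54/64 = 27/32. Recall = 54/75 = 18/25. F1 = 2*P*R/(P+R) = 108/139.

108/139


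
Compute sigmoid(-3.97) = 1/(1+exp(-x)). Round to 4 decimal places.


sigma(-3.97) = 1/(1+e^(3.97)) = 1/(1+52.984531) = 1/53.984531 = 0.0185.

0.0185


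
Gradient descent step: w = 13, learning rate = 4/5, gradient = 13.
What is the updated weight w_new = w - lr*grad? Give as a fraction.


w_new = 13 - 4/5 * 13 = 13 - 52/5 = 13/5.

13/5


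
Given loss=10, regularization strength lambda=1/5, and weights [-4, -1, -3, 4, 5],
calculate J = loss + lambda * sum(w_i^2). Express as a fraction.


L2 sq norm = sum(w^2) = 67. J = 10 + 1/5 * 67 = 117/5.

117/5


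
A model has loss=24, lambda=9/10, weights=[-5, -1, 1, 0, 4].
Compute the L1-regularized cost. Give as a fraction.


L1 norm = sum(|w|) = 11. J = 24 + 9/10 * 11 = 339/10.

339/10


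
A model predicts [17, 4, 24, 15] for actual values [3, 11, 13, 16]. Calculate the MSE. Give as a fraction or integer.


MSE = (1/4) * ((3-17)^2=196 + (11-4)^2=49 + (13-24)^2=121 + (16-15)^2=1). Sum = 367. MSE = 367/4.

367/4


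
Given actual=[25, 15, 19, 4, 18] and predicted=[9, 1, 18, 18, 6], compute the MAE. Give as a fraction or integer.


MAE = (1/5) * (|25-9|=16 + |15-1|=14 + |19-18|=1 + |4-18|=14 + |18-6|=12). Sum = 57. MAE = 57/5.

57/5


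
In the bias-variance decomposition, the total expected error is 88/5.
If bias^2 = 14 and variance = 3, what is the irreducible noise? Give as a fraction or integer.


Total error = bias^2 + variance + irreducible noise. So irreducible noise = 88/5 - 14 - 3 = 3/5.

3/5


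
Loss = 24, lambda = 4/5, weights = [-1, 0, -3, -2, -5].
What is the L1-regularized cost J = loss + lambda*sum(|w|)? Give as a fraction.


L1 norm = sum(|w|) = 11. J = 24 + 4/5 * 11 = 164/5.

164/5


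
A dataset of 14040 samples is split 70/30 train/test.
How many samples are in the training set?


Test set = 14040 * 30% = 4212. Training set = 14040 - 4212 = 9828.

9828


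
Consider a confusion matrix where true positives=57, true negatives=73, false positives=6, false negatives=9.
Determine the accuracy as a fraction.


Accuracy = (TP + TN) / (TP + TN + FP + FN) = (57 + 73) / 145 = 26/29.

26/29


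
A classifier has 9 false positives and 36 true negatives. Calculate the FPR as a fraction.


FPR = FP / (FP + TN) = 9 / 45 = 1/5.

1/5


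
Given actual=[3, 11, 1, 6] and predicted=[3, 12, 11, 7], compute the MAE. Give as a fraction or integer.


MAE = (1/4) * (|3-3|=0 + |11-12|=1 + |1-11|=10 + |6-7|=1). Sum = 12. MAE = 3.

3


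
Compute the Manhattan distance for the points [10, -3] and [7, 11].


d = sum of absolute differences: |10-7|=3 + |-3-11|=14 = 17.

17


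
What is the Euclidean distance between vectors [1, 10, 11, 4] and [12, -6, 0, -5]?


d = sqrt(sum of squared differences). (1-12)^2=121, (10--6)^2=256, (11-0)^2=121, (4--5)^2=81. Sum = 579.

sqrt(579)


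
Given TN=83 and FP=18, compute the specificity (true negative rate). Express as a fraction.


Specificity = TN / (TN + FP) = 83 / 101 = 83/101.

83/101


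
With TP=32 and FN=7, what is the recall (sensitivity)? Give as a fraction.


Recall = TP / (TP + FN) = 32 / 39 = 32/39.

32/39


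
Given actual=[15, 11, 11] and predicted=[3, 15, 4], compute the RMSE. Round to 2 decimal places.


MSE = 69.6667. RMSE = sqrt(69.6667) = 8.35.

8.35


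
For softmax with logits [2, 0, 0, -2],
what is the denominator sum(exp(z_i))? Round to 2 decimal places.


Denom = e^2=7.3891 + e^0=1.0000 + e^0=1.0000 + e^-2=0.1353. Sum = 9.5244, which rounds to 9.52.

9.52


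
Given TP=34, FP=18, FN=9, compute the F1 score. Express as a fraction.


Precision = 34/52 = 17/26. Recall = 34/43 = 34/43. F1 = 2*P*R/(P+R) = 68/95.

68/95


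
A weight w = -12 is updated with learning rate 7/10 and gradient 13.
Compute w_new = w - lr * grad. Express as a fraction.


w_new = -12 - 7/10 * 13 = -12 - 91/10 = -211/10.

-211/10


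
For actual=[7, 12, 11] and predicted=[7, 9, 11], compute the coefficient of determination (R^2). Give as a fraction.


Mean(y) = 10. SS_res = 9. SS_tot = 14. R^2 = 1 - 9/(14) = 5/14.

5/14


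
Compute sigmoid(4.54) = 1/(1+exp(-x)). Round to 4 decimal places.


sigma(4.54) = 1/(1+e^(-4.54)) = 1/(1+0.010673) = 1/1.010673 = 0.9894.

0.9894


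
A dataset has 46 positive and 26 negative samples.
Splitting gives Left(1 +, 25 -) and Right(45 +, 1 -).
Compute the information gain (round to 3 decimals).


H(parent) = 0.9436. H(left) = 0.2352, H(right) = 0.1511. Weighted = (26/72)*0.2352 + (46/72)*0.1511 = 0.1815. IG = 0.9436 - 0.1815 = 0.7621, which rounds to 0.762.

0.762


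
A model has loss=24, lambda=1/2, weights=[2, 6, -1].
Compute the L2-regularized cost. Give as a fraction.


L2 sq norm = sum(w^2) = 41. J = 24 + 1/2 * 41 = 89/2.

89/2


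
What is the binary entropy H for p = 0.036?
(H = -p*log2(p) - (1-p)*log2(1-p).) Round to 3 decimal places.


H = -0.036*log2(0.036) - 0.964*log2(0.964) = 0.224.

0.224


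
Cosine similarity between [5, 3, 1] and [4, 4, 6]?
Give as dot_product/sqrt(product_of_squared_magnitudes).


dot = 38. |a|^2 = 35, |b|^2 = 68. cos = 38/sqrt(2380).

38/sqrt(2380)


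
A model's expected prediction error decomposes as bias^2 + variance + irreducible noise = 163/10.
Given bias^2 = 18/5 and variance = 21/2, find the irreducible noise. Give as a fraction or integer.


Total error = bias^2 + variance + irreducible noise. So irreducible noise = 163/10 - 18/5 - 21/2 = 11/5.

11/5


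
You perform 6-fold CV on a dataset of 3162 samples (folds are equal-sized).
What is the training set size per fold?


Each validation fold has 3162/6 = 527 samples. Training set = 3162 - 527 = 2635.

2635


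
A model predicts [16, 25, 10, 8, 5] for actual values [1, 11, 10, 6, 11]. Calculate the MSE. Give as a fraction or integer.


MSE = (1/5) * ((1-16)^2=225 + (11-25)^2=196 + (10-10)^2=0 + (6-8)^2=4 + (11-5)^2=36). Sum = 461. MSE = 461/5.

461/5


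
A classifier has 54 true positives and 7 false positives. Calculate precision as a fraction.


Precision = TP / (TP + FP) = 54 / 61 = 54/61.

54/61


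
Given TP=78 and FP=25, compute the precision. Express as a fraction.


Precision = TP / (TP + FP) = 78 / 103 = 78/103.

78/103


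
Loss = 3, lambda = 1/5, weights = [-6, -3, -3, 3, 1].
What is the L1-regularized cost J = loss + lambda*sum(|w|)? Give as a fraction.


L1 norm = sum(|w|) = 16. J = 3 + 1/5 * 16 = 31/5.

31/5


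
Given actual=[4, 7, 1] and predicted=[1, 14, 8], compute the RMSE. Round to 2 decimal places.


MSE = 35.6667. RMSE = sqrt(35.6667) = 5.97.

5.97


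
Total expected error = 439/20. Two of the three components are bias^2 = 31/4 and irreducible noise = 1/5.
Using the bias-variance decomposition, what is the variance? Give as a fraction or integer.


Total error = bias^2 + variance + irreducible noise. So variance = 439/20 - 31/4 - 1/5 = 14.

14


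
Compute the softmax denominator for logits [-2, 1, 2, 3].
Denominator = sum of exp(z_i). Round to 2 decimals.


Denom = e^-2=0.1353 + e^1=2.7183 + e^2=7.3891 + e^3=20.0855. Sum = 30.3282, which rounds to 30.33.

30.33


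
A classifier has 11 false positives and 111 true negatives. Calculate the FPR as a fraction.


FPR = FP / (FP + TN) = 11 / 122 = 11/122.

11/122


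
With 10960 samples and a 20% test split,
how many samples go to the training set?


Test set = 10960 * 20% = 2192. Training set = 10960 - 2192 = 8768.

8768
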